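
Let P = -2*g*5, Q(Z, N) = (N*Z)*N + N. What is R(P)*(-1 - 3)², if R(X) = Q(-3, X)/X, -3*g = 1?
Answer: -144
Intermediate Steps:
g = -⅓ (g = -⅓*1 = -⅓ ≈ -0.33333)
Q(Z, N) = N + Z*N² (Q(Z, N) = Z*N² + N = N + Z*N²)
P = 10/3 (P = -2*(-⅓)*5 = (⅔)*5 = 10/3 ≈ 3.3333)
R(X) = 1 - 3*X (R(X) = (X*(1 + X*(-3)))/X = (X*(1 - 3*X))/X = 1 - 3*X)
R(P)*(-1 - 3)² = (1 - 3*10/3)*(-1 - 3)² = (1 - 10)*(-4)² = -9*16 = -144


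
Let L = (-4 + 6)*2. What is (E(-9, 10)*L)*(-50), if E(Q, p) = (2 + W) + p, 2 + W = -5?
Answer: -1000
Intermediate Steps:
W = -7 (W = -2 - 5 = -7)
L = 4 (L = 2*2 = 4)
E(Q, p) = -5 + p (E(Q, p) = (2 - 7) + p = -5 + p)
(E(-9, 10)*L)*(-50) = ((-5 + 10)*4)*(-50) = (5*4)*(-50) = 20*(-50) = -1000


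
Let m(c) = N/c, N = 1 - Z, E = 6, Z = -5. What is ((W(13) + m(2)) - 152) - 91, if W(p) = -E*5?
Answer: -270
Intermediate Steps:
N = 6 (N = 1 - 1*(-5) = 1 + 5 = 6)
W(p) = -30 (W(p) = -1*6*5 = -6*5 = -30)
m(c) = 6/c
((W(13) + m(2)) - 152) - 91 = ((-30 + 6/2) - 152) - 91 = ((-30 + 6*(½)) - 152) - 91 = ((-30 + 3) - 152) - 91 = (-27 - 152) - 91 = -179 - 91 = -270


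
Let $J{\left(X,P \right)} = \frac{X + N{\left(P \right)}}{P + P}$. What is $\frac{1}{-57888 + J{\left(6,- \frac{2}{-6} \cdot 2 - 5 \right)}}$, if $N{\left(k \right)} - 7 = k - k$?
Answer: $- \frac{2}{115779} \approx -1.7274 \cdot 10^{-5}$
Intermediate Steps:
$N{\left(k \right)} = 7$ ($N{\left(k \right)} = 7 + \left(k - k\right) = 7 + 0 = 7$)
$J{\left(X,P \right)} = \frac{7 + X}{2 P}$ ($J{\left(X,P \right)} = \frac{X + 7}{P + P} = \frac{7 + X}{2 P}$)
$\frac{1}{-57888 + J{\left(6,- \frac{2}{-6} \cdot 2 - 5 \right)}} = \frac{1}{-57888 + \frac{7 + 6}{2 \left(- \frac{2}{-6} \cdot 2 - 5\right)}} = \frac{1}{-57888 + \frac{1}{2} \frac{1}{\left(-2\right) \left(- \frac{1}{6}\right) 2 - 5} \cdot 13} = \frac{1}{-57888 + \frac{1}{2} \frac{1}{\frac{1}{3} \cdot 2 - 5} \cdot 13} = \frac{1}{-57888 + \frac{1}{2} \frac{1}{\frac{2}{3} - 5} \cdot 13} = \frac{1}{-57888 + \frac{1}{2} \frac{1}{- \frac{13}{3}} \cdot 13} = \frac{1}{-57888 + \frac{1}{2} \left(- \frac{3}{13}\right) 13} = \frac{1}{-57888 - \frac{3}{2}} = \frac{1}{- \frac{115779}{2}} = - \frac{2}{115779}$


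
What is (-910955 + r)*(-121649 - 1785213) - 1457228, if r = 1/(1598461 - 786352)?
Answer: 1410685320953219176/812109 ≈ 1.7371e+12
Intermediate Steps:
r = 1/812109 ≈ 1.2314e-6
(-910955 + r)*(-121649 - 1785213) - 1457228 = (-910955 + 1/812109)*(-121649 - 1785213) - 1457228 = -739794754094/812109*(-1906862) - 1457228 = 1410686504381193028/812109 - 1457228 = 1410685320953219176/812109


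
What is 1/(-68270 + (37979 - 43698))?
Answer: -1/73989 ≈ -1.3516e-5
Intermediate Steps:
1/(-68270 + (37979 - 43698)) = 1/(-68270 - 5719) = 1/(-73989) = -1/73989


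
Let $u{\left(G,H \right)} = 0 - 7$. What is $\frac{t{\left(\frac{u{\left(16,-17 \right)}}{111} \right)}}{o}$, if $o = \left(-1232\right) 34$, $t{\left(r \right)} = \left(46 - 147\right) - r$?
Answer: $\frac{2801}{1162392} \approx 0.0024097$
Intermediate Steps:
$u{\left(G,H \right)} = -7$ ($u{\left(G,H \right)} = 0 - 7 = -7$)
$t{\left(r \right)} = -101 - r$ ($t{\left(r \right)} = \left(46 - 147\right) - r = -101 - r$)
$o = -41888$
$\frac{t{\left(\frac{u{\left(16,-17 \right)}}{111} \right)}}{o} = \frac{-101 - - \frac{7}{111}}{-41888} = \left(-101 - \left(-7\right) \frac{1}{111}\right) \left(- \frac{1}{41888}\right) = \left(-101 - - \frac{7}{111}\right) \left(- \frac{1}{41888}\right) = \left(-101 + \frac{7}{111}\right) \left(- \frac{1}{41888}\right) = \left(- \frac{11204}{111}\right) \left(- \frac{1}{41888}\right) = \frac{2801}{1162392}$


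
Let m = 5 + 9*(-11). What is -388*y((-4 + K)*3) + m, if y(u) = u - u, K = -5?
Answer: -94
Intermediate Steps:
m = -94 (m = 5 - 99 = -94)
y(u) = 0
-388*y((-4 + K)*3) + m = -388*0 - 94 = 0 - 94 = -94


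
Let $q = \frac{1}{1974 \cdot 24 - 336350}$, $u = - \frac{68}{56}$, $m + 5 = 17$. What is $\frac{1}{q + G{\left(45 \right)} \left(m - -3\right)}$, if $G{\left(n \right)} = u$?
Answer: $- \frac{144487}{2631728} \approx -0.054902$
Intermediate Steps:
$m = 12$ ($m = -5 + 17 = 12$)
$u = - \frac{17}{14}$ ($u = \left(-68\right) \frac{1}{56} = - \frac{17}{14} \approx -1.2143$)
$G{\left(n \right)} = - \frac{17}{14}$
$q = - \frac{1}{288974}$ ($q = \frac{1}{47376 - 336350} = \frac{1}{-288974} = - \frac{1}{288974} \approx -3.4605 \cdot 10^{-6}$)
$\frac{1}{q + G{\left(45 \right)} \left(m - -3\right)} = \frac{1}{- \frac{1}{288974} - \frac{17 \left(12 - -3\right)}{14}} = \frac{1}{- \frac{1}{288974} - \frac{17 \left(12 + 3\right)}{14}} = \frac{1}{- \frac{1}{288974} - \frac{255}{14}} = \frac{1}{- \frac{2631728}{144487}} = - \frac{144487}{2631728}$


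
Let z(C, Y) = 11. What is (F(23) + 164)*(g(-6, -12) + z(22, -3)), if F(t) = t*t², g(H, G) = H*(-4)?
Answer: 431585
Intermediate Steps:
g(H, G) = -4*H
F(t) = t³
(F(23) + 164)*(g(-6, -12) + z(22, -3)) = (23³ + 164)*(-4*(-6) + 11) = (12167 + 164)*(24 + 11) = 12331*35 = 431585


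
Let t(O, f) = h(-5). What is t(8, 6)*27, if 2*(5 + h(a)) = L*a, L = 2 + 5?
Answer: -1215/2 ≈ -607.50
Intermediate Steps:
L = 7
h(a) = -5 + 7*a/2 (h(a) = -5 + (7*a)/2 = -5 + 7*a/2)
t(O, f) = -45/2 (t(O, f) = -5 + (7/2)*(-5) = -5 - 35/2 = -45/2)
t(8, 6)*27 = -45/2*27 = -1215/2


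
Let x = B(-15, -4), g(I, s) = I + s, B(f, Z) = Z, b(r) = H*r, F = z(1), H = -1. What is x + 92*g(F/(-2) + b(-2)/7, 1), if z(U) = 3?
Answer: -166/7 ≈ -23.714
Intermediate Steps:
F = 3
b(r) = -r
x = -4
x + 92*g(F/(-2) + b(-2)/7, 1) = -4 + 92*((3/(-2) - 1*(-2)/7) + 1) = -4 + 92*((3*(-½) + 2*(⅐)) + 1) = -4 + 92*((-3/2 + 2/7) + 1) = -4 + 92*(-17/14 + 1) = -4 + 92*(-3/14) = -4 - 138/7 = -166/7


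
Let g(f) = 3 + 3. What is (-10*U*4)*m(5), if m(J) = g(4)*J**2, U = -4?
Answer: 24000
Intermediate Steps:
g(f) = 6
m(J) = 6*J**2
(-10*U*4)*m(5) = (-10*(-4)*4)*(6*5**2) = (40*4)*(6*25) = 160*150 = 24000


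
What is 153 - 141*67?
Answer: -9294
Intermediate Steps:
153 - 141*67 = 153 - 9447 = -9294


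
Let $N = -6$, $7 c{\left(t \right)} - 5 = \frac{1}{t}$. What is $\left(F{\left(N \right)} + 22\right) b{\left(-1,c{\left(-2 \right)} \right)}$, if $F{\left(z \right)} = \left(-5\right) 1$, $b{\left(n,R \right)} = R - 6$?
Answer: $- \frac{1275}{14} \approx -91.071$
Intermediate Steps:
$c{\left(t \right)} = \frac{5}{7} + \frac{1}{7 t}$
$b{\left(n,R \right)} = -6 + R$
$F{\left(z \right)} = -5$
$\left(F{\left(N \right)} + 22\right) b{\left(-1,c{\left(-2 \right)} \right)} = \left(-5 + 22\right) \left(-6 + \frac{1 + 5 \left(-2\right)}{7 \left(-2\right)}\right) = 17 \left(-6 + \frac{1}{7} \left(- \frac{1}{2}\right) \left(1 - 10\right)\right) = 17 \left(-6 + \frac{1}{7} \left(- \frac{1}{2}\right) \left(-9\right)\right) = 17 \left(-6 + \frac{9}{14}\right) = 17 \left(- \frac{75}{14}\right) = - \frac{1275}{14}$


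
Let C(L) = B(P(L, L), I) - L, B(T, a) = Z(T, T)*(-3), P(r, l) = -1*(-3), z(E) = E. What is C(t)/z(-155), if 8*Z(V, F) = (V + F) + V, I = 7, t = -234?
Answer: -369/248 ≈ -1.4879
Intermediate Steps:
Z(V, F) = V/4 + F/8 (Z(V, F) = ((V + F) + V)/8 = ((F + V) + V)/8 = (F + 2*V)/8 = V/4 + F/8)
P(r, l) = 3
B(T, a) = -9*T/8 (B(T, a) = (T/4 + T/8)*(-3) = (3*T/8)*(-3) = -9*T/8)
C(L) = -27/8 - L (C(L) = -9/8*3 - L = -27/8 - L)
C(t)/z(-155) = (-27/8 - 1*(-234))/(-155) = (-27/8 + 234)*(-1/155) = (1845/8)*(-1/155) = -369/248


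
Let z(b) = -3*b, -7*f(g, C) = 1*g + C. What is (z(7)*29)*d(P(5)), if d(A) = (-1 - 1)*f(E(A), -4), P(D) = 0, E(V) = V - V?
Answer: 696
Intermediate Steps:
E(V) = 0
f(g, C) = -C/7 - g/7 (f(g, C) = -(1*g + C)/7 = -(g + C)/7 = -(C + g)/7 = -C/7 - g/7)
d(A) = -8/7 (d(A) = (-1 - 1)*(-1/7*(-4) - 1/7*0) = -2*(4/7 + 0) = -2*4/7 = -8/7)
(z(7)*29)*d(P(5)) = (-3*7*29)*(-8/7) = -21*29*(-8/7) = -609*(-8/7) = 696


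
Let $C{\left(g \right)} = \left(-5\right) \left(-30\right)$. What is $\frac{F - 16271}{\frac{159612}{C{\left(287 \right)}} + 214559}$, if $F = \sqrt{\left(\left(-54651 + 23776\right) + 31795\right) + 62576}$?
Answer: $- \frac{7675}{101709} + \frac{50 \sqrt{15874}}{5390577} \approx -0.074292$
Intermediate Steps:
$C{\left(g \right)} = 150$
$F = 2 \sqrt{15874}$ ($F = \sqrt{\left(-30875 + 31795\right) + 62576} = \sqrt{920 + 62576} = \sqrt{63496} = 2 \sqrt{15874} \approx 251.98$)
$\frac{F - 16271}{\frac{159612}{C{\left(287 \right)}} + 214559} = \frac{2 \sqrt{15874} - 16271}{\frac{159612}{150} + 214559} = \frac{-16271 + 2 \sqrt{15874}}{159612 \cdot \frac{1}{150} + 214559} = \frac{-16271 + 2 \sqrt{15874}}{\frac{26602}{25} + 214559} = \frac{-16271 + 2 \sqrt{15874}}{\frac{5390577}{25}} = \left(-16271 + 2 \sqrt{15874}\right) \frac{25}{5390577} = - \frac{7675}{101709} + \frac{50 \sqrt{15874}}{5390577}$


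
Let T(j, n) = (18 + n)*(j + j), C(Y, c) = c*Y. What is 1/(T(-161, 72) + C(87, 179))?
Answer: -1/13407 ≈ -7.4588e-5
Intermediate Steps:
C(Y, c) = Y*c
T(j, n) = 2*j*(18 + n) (T(j, n) = (18 + n)*(2*j) = 2*j*(18 + n))
1/(T(-161, 72) + C(87, 179)) = 1/(2*(-161)*(18 + 72) + 87*179) = 1/(2*(-161)*90 + 15573) = 1/(-28980 + 15573) = 1/(-13407) = -1/13407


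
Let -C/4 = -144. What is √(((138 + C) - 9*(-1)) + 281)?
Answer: 2*√251 ≈ 31.686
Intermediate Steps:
C = 576 (C = -4*(-144) = 576)
√(((138 + C) - 9*(-1)) + 281) = √(((138 + 576) - 9*(-1)) + 281) = √((714 + 9) + 281) = √(723 + 281) = √1004 = 2*√251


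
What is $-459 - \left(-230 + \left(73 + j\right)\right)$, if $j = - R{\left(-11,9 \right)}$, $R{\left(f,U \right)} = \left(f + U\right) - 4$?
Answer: $-308$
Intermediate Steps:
$R{\left(f,U \right)} = -4 + U + f$ ($R{\left(f,U \right)} = \left(U + f\right) - 4 = -4 + U + f$)
$j = 6$ ($j = - (-4 + 9 - 11) = \left(-1\right) \left(-6\right) = 6$)
$-459 - \left(-230 + \left(73 + j\right)\right) = -459 - \left(-230 + \left(73 + 6\right)\right) = -459 - \left(-230 + 79\right) = -459 - -151 = -459 + 151 = -308$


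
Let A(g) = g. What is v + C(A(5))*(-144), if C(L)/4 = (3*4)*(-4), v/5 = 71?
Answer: 28003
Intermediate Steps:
v = 355 (v = 5*71 = 355)
C(L) = -192 (C(L) = 4*((3*4)*(-4)) = 4*(12*(-4)) = 4*(-48) = -192)
v + C(A(5))*(-144) = 355 - 192*(-144) = 355 + 27648 = 28003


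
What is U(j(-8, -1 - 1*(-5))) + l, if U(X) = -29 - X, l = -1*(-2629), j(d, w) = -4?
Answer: 2604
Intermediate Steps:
l = 2629
U(j(-8, -1 - 1*(-5))) + l = (-29 - 1*(-4)) + 2629 = (-29 + 4) + 2629 = -25 + 2629 = 2604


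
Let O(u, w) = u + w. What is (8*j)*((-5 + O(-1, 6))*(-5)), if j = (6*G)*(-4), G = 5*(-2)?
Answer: 0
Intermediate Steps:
G = -10
j = 240 (j = (6*(-10))*(-4) = -60*(-4) = 240)
(8*j)*((-5 + O(-1, 6))*(-5)) = (8*240)*((-5 + (-1 + 6))*(-5)) = 1920*((-5 + 5)*(-5)) = 1920*(0*(-5)) = 1920*0 = 0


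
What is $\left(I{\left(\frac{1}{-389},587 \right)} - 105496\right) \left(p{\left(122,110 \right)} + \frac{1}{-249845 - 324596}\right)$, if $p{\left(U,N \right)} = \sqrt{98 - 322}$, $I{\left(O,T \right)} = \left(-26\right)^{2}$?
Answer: $\frac{104820}{574441} - 419280 i \sqrt{14} \approx 0.18247 - 1.5688 \cdot 10^{6} i$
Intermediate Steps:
$I{\left(O,T \right)} = 676$
$p{\left(U,N \right)} = 4 i \sqrt{14}$ ($p{\left(U,N \right)} = \sqrt{-224} = 4 i \sqrt{14}$)
$\left(I{\left(\frac{1}{-389},587 \right)} - 105496\right) \left(p{\left(122,110 \right)} + \frac{1}{-249845 - 324596}\right) = \left(676 - 105496\right) \left(4 i \sqrt{14} + \frac{1}{-249845 - 324596}\right) = - 104820 \left(4 i \sqrt{14} + \frac{1}{-574441}\right) = - 104820 \left(4 i \sqrt{14} - \frac{1}{574441}\right) = - 104820 \left(- \frac{1}{574441} + 4 i \sqrt{14}\right) = \frac{104820}{574441} - 419280 i \sqrt{14}$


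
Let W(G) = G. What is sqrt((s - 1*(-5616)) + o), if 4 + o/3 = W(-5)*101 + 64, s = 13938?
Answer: sqrt(18219) ≈ 134.98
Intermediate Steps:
o = -1335 (o = -12 + 3*(-5*101 + 64) = -12 + 3*(-505 + 64) = -12 + 3*(-441) = -12 - 1323 = -1335)
sqrt((s - 1*(-5616)) + o) = sqrt((13938 - 1*(-5616)) - 1335) = sqrt((13938 + 5616) - 1335) = sqrt(19554 - 1335) = sqrt(18219)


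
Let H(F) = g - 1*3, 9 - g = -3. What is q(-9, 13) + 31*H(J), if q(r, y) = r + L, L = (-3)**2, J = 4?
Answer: 279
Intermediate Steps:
g = 12 (g = 9 - 1*(-3) = 9 + 3 = 12)
L = 9
H(F) = 9 (H(F) = 12 - 1*3 = 12 - 3 = 9)
q(r, y) = 9 + r (q(r, y) = r + 9 = 9 + r)
q(-9, 13) + 31*H(J) = (9 - 9) + 31*9 = 0 + 279 = 279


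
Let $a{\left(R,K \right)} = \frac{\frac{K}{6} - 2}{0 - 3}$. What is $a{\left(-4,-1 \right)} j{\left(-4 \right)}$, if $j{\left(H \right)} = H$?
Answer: $- \frac{26}{9} \approx -2.8889$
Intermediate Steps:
$a{\left(R,K \right)} = \frac{2}{3} - \frac{K}{18}$ ($a{\left(R,K \right)} = \frac{K \frac{1}{6} - 2}{-3} = \left(\frac{K}{6} - 2\right) \left(- \frac{1}{3}\right) = \left(-2 + \frac{K}{6}\right) \left(- \frac{1}{3}\right) = \frac{2}{3} - \frac{K}{18}$)
$a{\left(-4,-1 \right)} j{\left(-4 \right)} = \left(\frac{2}{3} - - \frac{1}{18}\right) \left(-4\right) = \left(\frac{2}{3} + \frac{1}{18}\right) \left(-4\right) = \frac{13}{18} \left(-4\right) = - \frac{26}{9}$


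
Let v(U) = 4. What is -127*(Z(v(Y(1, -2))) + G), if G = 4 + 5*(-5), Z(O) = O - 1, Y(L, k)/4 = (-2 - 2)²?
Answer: 2286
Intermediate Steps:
Y(L, k) = 64 (Y(L, k) = 4*(-2 - 2)² = 4*(-4)² = 4*16 = 64)
Z(O) = -1 + O
G = -21 (G = 4 - 25 = -21)
-127*(Z(v(Y(1, -2))) + G) = -127*((-1 + 4) - 21) = -127*(3 - 21) = -127*(-18) = 2286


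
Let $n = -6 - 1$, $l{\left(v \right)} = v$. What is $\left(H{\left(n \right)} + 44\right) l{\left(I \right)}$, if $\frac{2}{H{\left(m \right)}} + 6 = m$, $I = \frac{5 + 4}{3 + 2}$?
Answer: $\frac{1026}{13} \approx 78.923$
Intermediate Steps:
$I = \frac{9}{5} \approx 1.8$
$n = -7$
$H{\left(m \right)} = \frac{2}{-6 + m}$
$\left(H{\left(n \right)} + 44\right) l{\left(I \right)} = \left(\frac{2}{-6 - 7} + 44\right) \frac{9}{5} = \left(\frac{2}{-13} + 44\right) \frac{9}{5} = \left(2 \left(- \frac{1}{13}\right) + 44\right) \frac{9}{5} = \left(- \frac{2}{13} + 44\right) \frac{9}{5} = \frac{570}{13} \cdot \frac{9}{5} = \frac{1026}{13}$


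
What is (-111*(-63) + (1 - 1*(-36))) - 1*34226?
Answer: -27196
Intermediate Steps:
(-111*(-63) + (1 - 1*(-36))) - 1*34226 = (6993 + (1 + 36)) - 34226 = (6993 + 37) - 34226 = 7030 - 34226 = -27196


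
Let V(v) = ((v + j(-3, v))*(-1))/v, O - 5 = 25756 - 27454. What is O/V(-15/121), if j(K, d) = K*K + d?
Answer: -8465/353 ≈ -23.980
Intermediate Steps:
j(K, d) = d + K**2 (j(K, d) = K**2 + d = d + K**2)
O = -1693 (O = 5 + (25756 - 27454) = 5 - 1698 = -1693)
V(v) = (-9 - 2*v)/v (V(v) = ((v + (v + (-3)**2))*(-1))/v = ((v + (v + 9))*(-1))/v = ((v + (9 + v))*(-1))/v = ((9 + 2*v)*(-1))/v = (-9 - 2*v)/v)
O/V(-15/121) = -1693/(-2 - 9/((-15/121))) = -1693/(-2 - 9/((-15*1/121))) = -1693/(-2 - 9/(-15/121)) = -1693/(-2 - 9*(-121/15)) = -1693/(-2 + 363/5) = -1693/353/5 = -1693*5/353 = -8465/353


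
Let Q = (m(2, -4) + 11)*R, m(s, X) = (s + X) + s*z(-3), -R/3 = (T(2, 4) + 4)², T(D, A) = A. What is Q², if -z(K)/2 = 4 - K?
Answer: 13307904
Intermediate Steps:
z(K) = -8 + 2*K (z(K) = -2*(4 - K) = -8 + 2*K)
R = -192 (R = -3*(4 + 4)² = -3*8² = -3*64 = -192)
m(s, X) = X - 13*s (m(s, X) = (s + X) + s*(-8 + 2*(-3)) = (X + s) + s*(-8 - 6) = (X + s) + s*(-14) = (X + s) - 14*s = X - 13*s)
Q = 3648 (Q = ((-4 - 13*2) + 11)*(-192) = ((-4 - 26) + 11)*(-192) = (-30 + 11)*(-192) = -19*(-192) = 3648)
Q² = 3648² = 13307904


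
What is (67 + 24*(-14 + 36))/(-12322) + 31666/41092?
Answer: 45717339/63291953 ≈ 0.72232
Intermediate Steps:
(67 + 24*(-14 + 36))/(-12322) + 31666/41092 = (67 + 24*22)*(-1/12322) + 31666*(1/41092) = (67 + 528)*(-1/12322) + 15833/20546 = 595*(-1/12322) + 15833/20546 = -595/12322 + 15833/20546 = 45717339/63291953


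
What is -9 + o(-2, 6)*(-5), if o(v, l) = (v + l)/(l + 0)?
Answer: -37/3 ≈ -12.333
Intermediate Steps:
o(v, l) = (l + v)/l
-9 + o(-2, 6)*(-5) = -9 + ((6 - 2)/6)*(-5) = -9 + ((⅙)*4)*(-5) = -9 + (⅔)*(-5) = -9 - 10/3 = -37/3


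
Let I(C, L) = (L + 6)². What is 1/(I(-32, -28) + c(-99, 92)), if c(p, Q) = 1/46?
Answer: 46/22265 ≈ 0.0020660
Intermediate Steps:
I(C, L) = (6 + L)²
c(p, Q) = 1/46
1/(I(-32, -28) + c(-99, 92)) = 1/((6 - 28)² + 1/46) = 1/((-22)² + 1/46) = 1/(484 + 1/46) = 1/(22265/46) = 46/22265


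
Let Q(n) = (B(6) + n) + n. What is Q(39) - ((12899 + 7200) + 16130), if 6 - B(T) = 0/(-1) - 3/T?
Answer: -72289/2 ≈ -36145.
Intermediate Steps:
B(T) = 6 + 3/T (B(T) = 6 - (0/(-1) - 3/T) = 6 - (0*(-1) - 3/T) = 6 - (0 - 3/T) = 6 - (-3)/T = 6 + 3/T)
Q(n) = 13/2 + 2*n (Q(n) = ((6 + 3/6) + n) + n = ((6 + 3*(⅙)) + n) + n = ((6 + ½) + n) + n = (13/2 + n) + n = 13/2 + 2*n)
Q(39) - ((12899 + 7200) + 16130) = (13/2 + 2*39) - ((12899 + 7200) + 16130) = (13/2 + 78) - (20099 + 16130) = 169/2 - 1*36229 = 169/2 - 36229 = -72289/2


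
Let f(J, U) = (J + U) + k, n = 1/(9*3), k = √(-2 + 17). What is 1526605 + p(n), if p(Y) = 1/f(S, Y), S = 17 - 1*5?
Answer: 28910847245/18938 - 729*√15/94690 ≈ 1.5266e+6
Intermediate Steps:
k = √15 ≈ 3.8730
n = 1/27 ≈ 0.037037
S = 12 (S = 17 - 5 = 12)
f(J, U) = J + U + √15 (f(J, U) = (J + U) + √15 = J + U + √15)
p(Y) = 1/(12 + Y + √15)
1526605 + p(n) = 1526605 + 1/(12 + 1/27 + √15) = 1526605 + 1/(325/27 + √15)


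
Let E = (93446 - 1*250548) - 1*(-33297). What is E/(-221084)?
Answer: 123805/221084 ≈ 0.55999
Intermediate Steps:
E = -123805 (E = (93446 - 250548) + 33297 = -157102 + 33297 = -123805)
E/(-221084) = -123805/(-221084) = -123805*(-1/221084) = 123805/221084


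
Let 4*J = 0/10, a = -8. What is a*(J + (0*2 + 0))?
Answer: 0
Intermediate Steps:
J = 0 (J = (0/10)/4 = (0*(1/10))/4 = (1/4)*0 = 0)
a*(J + (0*2 + 0)) = -8*(0 + (0*2 + 0)) = -8*(0 + (0 + 0)) = -8*(0 + 0) = -8*0 = 0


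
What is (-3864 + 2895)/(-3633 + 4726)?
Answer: -969/1093 ≈ -0.88655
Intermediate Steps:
(-3864 + 2895)/(-3633 + 4726) = -969/1093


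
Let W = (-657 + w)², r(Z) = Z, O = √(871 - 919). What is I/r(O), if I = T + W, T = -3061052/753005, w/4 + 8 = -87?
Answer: -269918390931*I*√3/3012020 ≈ -1.5522e+5*I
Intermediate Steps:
w = -380 (w = -32 + 4*(-87) = -32 - 348 = -380)
T = -3061052/753005 (T = -3061052*1/753005 = -3061052/753005 ≈ -4.0651)
O = 4*I*√3 (O = √(-48) = 4*I*√3 ≈ 6.9282*I)
W = 1075369 (W = (-657 - 380)² = (-1037)² = 1075369)
I = 809755172793/753005 (I = -3061052/753005 + 1075369 = 809755172793/753005 ≈ 1.0754e+6)
I/r(O) = 809755172793/(753005*((4*I*√3))) = 809755172793*(-I*√3/12)/753005 = -269918390931*I*√3/3012020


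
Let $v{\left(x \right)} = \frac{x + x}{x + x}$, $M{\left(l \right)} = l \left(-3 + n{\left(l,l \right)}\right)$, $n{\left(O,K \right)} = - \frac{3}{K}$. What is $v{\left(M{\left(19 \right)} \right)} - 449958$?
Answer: $-449957$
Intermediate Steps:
$M{\left(l \right)} = l \left(-3 - \frac{3}{l}\right)$
$v{\left(x \right)} = 1$ ($v{\left(x \right)} = \frac{2 x}{2 x} = 2 x \frac{1}{2 x} = 1$)
$v{\left(M{\left(19 \right)} \right)} - 449958 = 1 - 449958 = -449957$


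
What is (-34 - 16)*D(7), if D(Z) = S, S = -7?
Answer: 350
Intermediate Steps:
D(Z) = -7
(-34 - 16)*D(7) = (-34 - 16)*(-7) = -50*(-7) = 350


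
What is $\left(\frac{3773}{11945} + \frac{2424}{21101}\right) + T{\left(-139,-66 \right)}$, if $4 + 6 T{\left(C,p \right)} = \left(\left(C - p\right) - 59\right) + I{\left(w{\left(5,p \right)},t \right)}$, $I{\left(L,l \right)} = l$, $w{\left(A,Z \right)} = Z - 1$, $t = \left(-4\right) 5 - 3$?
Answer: $- \frac{13141589079}{504102890} \approx -26.069$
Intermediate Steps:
$t = -23$ ($t = -20 - 3 = -23$)
$w{\left(A,Z \right)} = -1 + Z$
$T{\left(C,p \right)} = - \frac{43}{3} - \frac{p}{6} + \frac{C}{6}$ ($T{\left(C,p \right)} = - \frac{2}{3} + \frac{\left(\left(C - p\right) - 59\right) - 23}{6} = - \frac{2}{3} + \frac{\left(-59 + C - p\right) - 23}{6} = - \frac{2}{3} + \frac{-82 + C - p}{6} = - \frac{2}{3} - \left(\frac{41}{3} - \frac{C}{6} + \frac{p}{6}\right) = - \frac{43}{3} - \frac{p}{6} + \frac{C}{6}$)
$\left(\frac{3773}{11945} + \frac{2424}{21101}\right) + T{\left(-139,-66 \right)} = \left(\frac{3773}{11945} + \frac{2424}{21101}\right) - \frac{53}{2} = \frac{108568753}{252051445} - \frac{53}{2} = - \frac{13141589079}{504102890}$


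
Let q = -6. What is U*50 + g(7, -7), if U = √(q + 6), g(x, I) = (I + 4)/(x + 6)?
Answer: -3/13 ≈ -0.23077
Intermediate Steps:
g(x, I) = (4 + I)/(6 + x)
U = 0 (U = √(-6 + 6) = √0 = 0)
U*50 + g(7, -7) = 0*50 + (4 - 7)/(6 + 7) = 0 - 3/13 = -3/13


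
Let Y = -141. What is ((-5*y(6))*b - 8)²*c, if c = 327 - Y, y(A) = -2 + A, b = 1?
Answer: 366912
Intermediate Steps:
c = 468 (c = 327 - 1*(-141) = 327 + 141 = 468)
((-5*y(6))*b - 8)²*c = (-5*(-2 + 6)*1 - 8)²*468 = (-5*4*1 - 8)²*468 = (-20*1 - 8)²*468 = (-20 - 8)²*468 = (-28)²*468 = 784*468 = 366912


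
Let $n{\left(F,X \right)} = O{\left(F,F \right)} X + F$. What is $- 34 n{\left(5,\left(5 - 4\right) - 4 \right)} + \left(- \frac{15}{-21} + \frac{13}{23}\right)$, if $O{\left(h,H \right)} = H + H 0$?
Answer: $\frac{54946}{161} \approx 341.28$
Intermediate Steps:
$O{\left(h,H \right)} = H$ ($O{\left(h,H \right)} = H + 0 = H$)
$n{\left(F,X \right)} = F + F X$ ($n{\left(F,X \right)} = F X + F = F + F X$)
$- 34 n{\left(5,\left(5 - 4\right) - 4 \right)} + \left(- \frac{15}{-21} + \frac{13}{23}\right) = - 34 \cdot 5 \left(1 + \left(\left(5 - 4\right) - 4\right)\right) + \left(- \frac{15}{-21} + \frac{13}{23}\right) = - 34 \cdot 5 \left(1 + \left(1 - 4\right)\right) + \left(\left(-15\right) \left(- \frac{1}{21}\right) + 13 \cdot \frac{1}{23}\right) = - 34 \cdot 5 \left(1 - 3\right) + \left(\frac{5}{7} + \frac{13}{23}\right) = - 34 \cdot 5 \left(-2\right) + \frac{206}{161} = \left(-34\right) \left(-10\right) + \frac{206}{161} = 340 + \frac{206}{161} = \frac{54946}{161}$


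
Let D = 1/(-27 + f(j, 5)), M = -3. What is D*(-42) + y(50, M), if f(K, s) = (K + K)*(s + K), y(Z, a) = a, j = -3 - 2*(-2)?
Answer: -1/5 ≈ -0.20000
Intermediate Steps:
j = 1 (j = -3 + 4 = 1)
f(K, s) = 2*K*(K + s) (f(K, s) = (2*K)*(K + s) = 2*K*(K + s))
D = -1/15 (D = 1/(-27 + 2*1*(1 + 5)) = 1/(-27 + 2*1*6) = 1/(-27 + 12) = 1/(-15) = -1/15 ≈ -0.066667)
D*(-42) + y(50, M) = -1/15*(-42) - 3 = 14/5 - 3 = -1/5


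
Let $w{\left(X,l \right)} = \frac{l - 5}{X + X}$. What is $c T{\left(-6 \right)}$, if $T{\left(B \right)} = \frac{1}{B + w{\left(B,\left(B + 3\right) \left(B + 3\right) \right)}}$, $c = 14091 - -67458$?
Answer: $- \frac{244647}{19} \approx -12876.0$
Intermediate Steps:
$w{\left(X,l \right)} = \frac{-5 + l}{2 X}$
$c = 81549$ ($c = 14091 + 67458 = 81549$)
$T{\left(B \right)} = \frac{1}{B + \frac{-5 + \left(3 + B\right)^{2}}{2 B}}$ ($T{\left(B \right)} = \frac{1}{B + \frac{-5 + \left(B + 3\right) \left(B + 3\right)}{2 B}} = \frac{1}{B + \frac{-5 + \left(3 + B\right) \left(3 + B\right)}{2 B}} = \frac{1}{B + \frac{-5 + \left(3 + B\right)^{2}}{2 B}}$)
$c T{\left(-6 \right)} = 81549 \cdot 2 \left(-6\right) \frac{1}{4 + 3 \left(-6\right)^{2} + 6 \left(-6\right)} = 81549 \cdot 2 \left(-6\right) \frac{1}{4 + 3 \cdot 36 - 36} = 81549 \cdot 2 \left(-6\right) \frac{1}{4 + 108 - 36} = 81549 \cdot 2 \left(-6\right) \frac{1}{76} = 81549 \left(- \frac{3}{19}\right) = - \frac{244647}{19}$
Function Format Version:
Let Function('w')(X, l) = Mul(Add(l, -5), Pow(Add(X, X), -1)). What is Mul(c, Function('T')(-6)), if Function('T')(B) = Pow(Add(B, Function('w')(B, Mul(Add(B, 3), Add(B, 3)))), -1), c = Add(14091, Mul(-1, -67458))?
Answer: Rational(-244647, 19) ≈ -12876.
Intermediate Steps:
Function('w')(X, l) = Mul(Rational(1, 2), Pow(X, -1), Add(-5, l)) (Function('w')(X, l) = Mul(Add(-5, l), Pow(Mul(2, X), -1)) = Mul(Add(-5, l), Mul(Rational(1, 2), Pow(X, -1))) = Mul(Rational(1, 2), Pow(X, -1), Add(-5, l)))
c = 81549 (c = Add(14091, 67458) = 81549)
Function('T')(B) = Pow(Add(B, Mul(Rational(1, 2), Pow(B, -1), Add(-5, Pow(Add(3, B), 2)))), -1) (Function('T')(B) = Pow(Add(B, Mul(Rational(1, 2), Pow(B, -1), Add(-5, Mul(Add(B, 3), Add(B, 3))))), -1) = Pow(Add(B, Mul(Rational(1, 2), Pow(B, -1), Add(-5, Mul(Add(3, B), Add(3, B))))), -1) = Pow(Add(B, Mul(Rational(1, 2), Pow(B, -1), Add(-5, Pow(Add(3, B), 2)))), -1))
Mul(c, Function('T')(-6)) = Mul(81549, Mul(2, -6, Pow(Add(4, Mul(3, Pow(-6, 2)), Mul(6, -6)), -1))) = Mul(81549, Mul(2, -6, Pow(Add(4, Mul(3, 36), -36), -1))) = Mul(81549, Mul(2, -6, Pow(Add(4, 108, -36), -1))) = Mul(81549, Mul(2, -6, Pow(76, -1))) = Mul(81549, Mul(2, -6, Rational(1, 76))) = Mul(81549, Rational(-3, 19)) = Rational(-244647, 19)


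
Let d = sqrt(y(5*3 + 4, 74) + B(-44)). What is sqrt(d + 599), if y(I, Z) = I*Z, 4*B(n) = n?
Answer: sqrt(599 + 3*sqrt(155)) ≈ 25.226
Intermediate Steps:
B(n) = n/4
d = 3*sqrt(155) (d = sqrt((5*3 + 4)*74 + (1/4)*(-44)) = sqrt((15 + 4)*74 - 11) = sqrt(19*74 - 11) = sqrt(1406 - 11) = sqrt(1395) = 3*sqrt(155) ≈ 37.350)
sqrt(d + 599) = sqrt(3*sqrt(155) + 599) = sqrt(599 + 3*sqrt(155))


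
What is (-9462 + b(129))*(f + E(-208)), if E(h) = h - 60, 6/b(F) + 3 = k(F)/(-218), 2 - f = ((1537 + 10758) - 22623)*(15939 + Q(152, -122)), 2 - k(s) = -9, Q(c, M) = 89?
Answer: -1041812883835884/665 ≈ -1.5666e+12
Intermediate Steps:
k(s) = 11 (k(s) = 2 - 1*(-9) = 2 + 9 = 11)
f = 165537186 (f = 2 - ((1537 + 10758) - 22623)*(15939 + 89) = 2 - (12295 - 22623)*16028 = 2 - (-10328)*16028 = 2 - 1*(-165537184) = 2 + 165537184 = 165537186)
b(F) = -1308/665 (b(F) = 6/(-3 + 11/(-218)) = 6/(-3 + 11*(-1/218)) = 6/(-3 - 11/218) = 6/(-665/218) = 6*(-218/665) = -1308/665)
E(h) = -60 + h
(-9462 + b(129))*(f + E(-208)) = (-9462 - 1308/665)*(165537186 + (-60 - 208)) = -6293538*(165537186 - 268)/665 = -6293538/665*165536918 = -1041812883835884/665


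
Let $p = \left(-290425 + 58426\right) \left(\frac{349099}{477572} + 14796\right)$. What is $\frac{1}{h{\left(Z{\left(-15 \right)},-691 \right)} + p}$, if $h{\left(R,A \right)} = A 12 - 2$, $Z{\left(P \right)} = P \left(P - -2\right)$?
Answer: $- \frac{477572}{1639425917829757} \approx -2.913 \cdot 10^{-10}$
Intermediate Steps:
$Z{\left(P \right)} = P \left(2 + P\right)$ ($Z{\left(P \right)} = P \left(P + 2\right) = P \left(2 + P\right)$)
$h{\left(R,A \right)} = -2 + 12 A$ ($h{\left(R,A \right)} = 12 A - 2 = -2 + 12 A$)
$p = - \frac{1639421956847589}{477572}$ ($p = - 231999 \left(349099 \cdot \frac{1}{477572} + 14796\right) = - 231999 \left(\frac{349099}{477572} + 14796\right) = \left(-231999\right) \frac{7066504411}{477572} = - \frac{1639421956847589}{477572} \approx -3.4328 \cdot 10^{9}$)
$\frac{1}{h{\left(Z{\left(-15 \right)},-691 \right)} + p} = \frac{1}{\left(-2 + 12 \left(-691\right)\right) - \frac{1639421956847589}{477572}} = \frac{1}{\left(-2 - 8292\right) - \frac{1639421956847589}{477572}} = \frac{1}{-8294 - \frac{1639421956847589}{477572}} = \frac{1}{- \frac{1639425917829757}{477572}} = - \frac{477572}{1639425917829757}$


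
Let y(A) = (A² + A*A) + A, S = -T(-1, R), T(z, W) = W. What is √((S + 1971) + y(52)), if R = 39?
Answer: 4*√462 ≈ 85.977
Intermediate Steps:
S = -39 (S = -1*39 = -39)
y(A) = A + 2*A² (y(A) = (A² + A²) + A = 2*A² + A = A + 2*A²)
√((S + 1971) + y(52)) = √((-39 + 1971) + 52*(1 + 2*52)) = √(1932 + 52*(1 + 104)) = √(1932 + 52*105) = √(1932 + 5460) = √7392 = 4*√462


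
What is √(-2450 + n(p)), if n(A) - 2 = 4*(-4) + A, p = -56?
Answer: 6*I*√70 ≈ 50.2*I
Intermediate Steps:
n(A) = -14 + A (n(A) = 2 + (4*(-4) + A) = 2 + (-16 + A) = -14 + A)
√(-2450 + n(p)) = √(-2450 + (-14 - 56)) = √(-2450 - 70) = √(-2520) = 6*I*√70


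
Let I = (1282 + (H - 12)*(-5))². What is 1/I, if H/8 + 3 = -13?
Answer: 1/3928324 ≈ 2.5456e-7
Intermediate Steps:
H = -128 (H = -24 + 8*(-13) = -24 - 104 = -128)
I = 3928324 (I = (1282 + (-128 - 12)*(-5))² = (1282 - 140*(-5))² = (1282 + 700)² = 1982² = 3928324)
1/I = 1/3928324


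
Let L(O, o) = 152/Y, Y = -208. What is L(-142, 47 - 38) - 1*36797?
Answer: -956741/26 ≈ -36798.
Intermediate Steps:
L(O, o) = -19/26 (L(O, o) = 152/(-208) = 152*(-1/208) = -19/26)
L(-142, 47 - 38) - 1*36797 = -19/26 - 1*36797 = -19/26 - 36797 = -956741/26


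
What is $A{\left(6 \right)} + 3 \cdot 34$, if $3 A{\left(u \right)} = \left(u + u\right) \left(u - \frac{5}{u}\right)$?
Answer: $\frac{368}{3} \approx 122.67$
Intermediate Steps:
$A{\left(u \right)} = \frac{2 u \left(u - \frac{5}{u}\right)}{3}$ ($A{\left(u \right)} = \frac{\left(u + u\right) \left(u - \frac{5}{u}\right)}{3} = \frac{2 u \left(u - \frac{5}{u}\right)}{3}$)
$A{\left(6 \right)} + 3 \cdot 34 = \left(- \frac{10}{3} + \frac{2 \cdot 6^{2}}{3}\right) + 3 \cdot 34 = \left(- \frac{10}{3} + \frac{2}{3} \cdot 36\right) + 102 = \left(- \frac{10}{3} + 24\right) + 102 = \frac{62}{3} + 102 = \frac{368}{3}$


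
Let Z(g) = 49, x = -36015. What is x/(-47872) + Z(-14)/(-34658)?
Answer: 622931071/829573888 ≈ 0.75091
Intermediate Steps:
x/(-47872) + Z(-14)/(-34658) = -36015/(-47872) + 49/(-34658) = -36015*(-1/47872) + 49*(-1/34658) = 36015/47872 - 49/34658 = 622931071/829573888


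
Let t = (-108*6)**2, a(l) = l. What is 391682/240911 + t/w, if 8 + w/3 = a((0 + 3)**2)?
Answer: 33720222530/240911 ≈ 1.3997e+5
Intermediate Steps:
w = 3 (w = -24 + 3*(0 + 3)**2 = -24 + 3*3**2 = -24 + 3*9 = -24 + 27 = 3)
t = 419904 (t = (-648)**2 = 419904)
391682/240911 + t/w = 391682/240911 + 419904/3 = 391682*(1/240911) + 419904*(1/3) = 391682/240911 + 139968 = 33720222530/240911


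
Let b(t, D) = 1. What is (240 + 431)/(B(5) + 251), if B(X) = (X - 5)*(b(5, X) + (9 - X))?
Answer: 671/251 ≈ 2.6733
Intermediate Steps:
B(X) = (-5 + X)*(10 - X) (B(X) = (X - 5)*(1 + (9 - X)) = (-5 + X)*(10 - X))
(240 + 431)/(B(5) + 251) = (240 + 431)/((-50 - 1*5² + 15*5) + 251) = 671/((-50 - 1*25 + 75) + 251) = 671/((-50 - 25 + 75) + 251) = 671/(0 + 251) = 671/251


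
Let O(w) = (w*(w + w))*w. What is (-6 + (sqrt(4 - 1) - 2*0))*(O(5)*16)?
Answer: -24000 + 4000*sqrt(3) ≈ -17072.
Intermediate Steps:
O(w) = 2*w**3 (O(w) = (w*(2*w))*w = (2*w**2)*w = 2*w**3)
(-6 + (sqrt(4 - 1) - 2*0))*(O(5)*16) = (-6 + (sqrt(4 - 1) - 2*0))*((2*5**3)*16) = (-6 + (sqrt(3) + 0))*((2*125)*16) = (-6 + sqrt(3))*(250*16) = (-6 + sqrt(3))*4000 = -24000 + 4000*sqrt(3)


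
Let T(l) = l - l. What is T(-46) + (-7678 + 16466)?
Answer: 8788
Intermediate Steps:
T(l) = 0
T(-46) + (-7678 + 16466) = 0 + (-7678 + 16466) = 0 + 8788 = 8788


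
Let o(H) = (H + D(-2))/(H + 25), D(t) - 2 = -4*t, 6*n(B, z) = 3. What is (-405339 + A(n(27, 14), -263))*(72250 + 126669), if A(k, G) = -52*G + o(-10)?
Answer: -77909212297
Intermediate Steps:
n(B, z) = 1/2 (n(B, z) = (1/6)*3 = 1/2)
D(t) = 2 - 4*t
o(H) = (10 + H)/(25 + H) (o(H) = (H + (2 - 4*(-2)))/(H + 25) = (H + (2 + 8))/(25 + H) = (H + 10)/(25 + H) = (10 + H)/(25 + H))
A(k, G) = -52*G (A(k, G) = -52*G + (10 - 10)/(25 - 10) = -52*G + 0/15 = -52*G + (1/15)*0 = -52*G + 0 = -52*G)
(-405339 + A(n(27, 14), -263))*(72250 + 126669) = (-405339 - 52*(-263))*(72250 + 126669) = (-405339 + 13676)*198919 = -391663*198919 = -77909212297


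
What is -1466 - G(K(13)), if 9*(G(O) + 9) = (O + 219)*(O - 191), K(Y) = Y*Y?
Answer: -4577/9 ≈ -508.56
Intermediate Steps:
K(Y) = Y²
G(O) = -9 + (-191 + O)*(219 + O)/9 (G(O) = -9 + ((O + 219)*(O - 191))/9 = -9 + ((219 + O)*(-191 + O))/9 = -9 + ((-191 + O)*(219 + O))/9 = -9 + (-191 + O)*(219 + O)/9)
-1466 - G(K(13)) = -1466 - (-13970/3 + (13²)²/9 + (28/9)*13²) = -1466 - (-13970/3 + (⅑)*169² + (28/9)*169) = -1466 - (-13970/3 + (⅑)*28561 + 4732/9) = -1466 - (-13970/3 + 28561/9 + 4732/9) = -1466 - 1*(-8617/9) = -1466 + 8617/9 = -4577/9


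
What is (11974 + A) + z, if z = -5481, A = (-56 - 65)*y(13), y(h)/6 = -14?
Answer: 16657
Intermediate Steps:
y(h) = -84 (y(h) = 6*(-14) = -84)
A = 10164 (A = (-56 - 65)*(-84) = -121*(-84) = 10164)
(11974 + A) + z = (11974 + 10164) - 5481 = 22138 - 5481 = 16657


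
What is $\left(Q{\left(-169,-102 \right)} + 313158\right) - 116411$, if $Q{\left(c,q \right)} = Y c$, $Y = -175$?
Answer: $226322$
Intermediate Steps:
$Q{\left(c,q \right)} = - 175 c$
$\left(Q{\left(-169,-102 \right)} + 313158\right) - 116411 = \left(\left(-175\right) \left(-169\right) + 313158\right) - 116411 = \left(29575 + 313158\right) - 116411 = 342733 - 116411 = 226322$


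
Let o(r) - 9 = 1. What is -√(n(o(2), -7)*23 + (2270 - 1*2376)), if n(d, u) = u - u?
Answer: -I*√106 ≈ -10.296*I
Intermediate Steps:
o(r) = 10 (o(r) = 9 + 1 = 10)
n(d, u) = 0
-√(n(o(2), -7)*23 + (2270 - 1*2376)) = -√(0*23 + (2270 - 1*2376)) = -√(0 + (2270 - 2376)) = -√(0 - 106) = -√(-106) = -I*√106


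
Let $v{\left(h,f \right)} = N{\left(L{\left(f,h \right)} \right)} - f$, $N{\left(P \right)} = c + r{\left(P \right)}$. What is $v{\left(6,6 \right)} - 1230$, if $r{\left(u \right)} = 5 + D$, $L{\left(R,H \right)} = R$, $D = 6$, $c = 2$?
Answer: $-1223$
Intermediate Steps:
$r{\left(u \right)} = 11$ ($r{\left(u \right)} = 5 + 6 = 11$)
$N{\left(P \right)} = 13$ ($N{\left(P \right)} = 2 + 11 = 13$)
$v{\left(h,f \right)} = 13 - f$
$v{\left(6,6 \right)} - 1230 = \left(13 - 6\right) - 1230 = 7 - 1230 = -1223$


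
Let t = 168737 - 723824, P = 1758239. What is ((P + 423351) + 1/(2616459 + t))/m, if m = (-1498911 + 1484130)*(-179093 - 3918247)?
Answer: 4497068541481/124842424170044880 ≈ 3.6022e-5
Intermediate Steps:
t = -555087
m = 60562782540 (m = -14781*(-4097340) = 60562782540)
((P + 423351) + 1/(2616459 + t))/m = ((1758239 + 423351) + 1/(2616459 - 555087))/60562782540 = (2181590 + 1/2061372)*(1/60562782540) = (4497068541481/2061372)*(1/60562782540) = 4497068541481/124842424170044880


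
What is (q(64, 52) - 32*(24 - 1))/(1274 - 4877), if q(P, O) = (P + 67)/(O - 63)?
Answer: 8227/39633 ≈ 0.20758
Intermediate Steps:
q(P, O) = (67 + P)/(-63 + O)
(q(64, 52) - 32*(24 - 1))/(1274 - 4877) = ((67 + 64)/(-63 + 52) - 32*(24 - 1))/(1274 - 4877) = (131/(-11) - 32*23)/(-3603) = (-1/11*131 - 736)*(-1/3603) = (-131/11 - 736)*(-1/3603) = -8227/11*(-1/3603) = 8227/39633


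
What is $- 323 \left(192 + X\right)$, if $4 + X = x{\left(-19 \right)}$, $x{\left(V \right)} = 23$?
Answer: $-68153$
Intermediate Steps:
$X = 19$ ($X = -4 + 23 = 19$)
$- 323 \left(192 + X\right) = - 323 \left(192 + 19\right) = \left(-323\right) 211 = -68153$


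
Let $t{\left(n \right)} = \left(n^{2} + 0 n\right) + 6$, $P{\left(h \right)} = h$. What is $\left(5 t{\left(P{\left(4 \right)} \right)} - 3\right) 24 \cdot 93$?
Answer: $238824$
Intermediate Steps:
$t{\left(n \right)} = 6 + n^{2}$ ($t{\left(n \right)} = \left(n^{2} + 0\right) + 6 = n^{2} + 6 = 6 + n^{2}$)
$\left(5 t{\left(P{\left(4 \right)} \right)} - 3\right) 24 \cdot 93 = \left(5 \left(6 + 4^{2}\right) - 3\right) 24 \cdot 93 = \left(5 \left(6 + 16\right) - 3\right) 24 \cdot 93 = \left(5 \cdot 22 - 3\right) 24 \cdot 93 = \left(110 - 3\right) 24 \cdot 93 = 107 \cdot 24 \cdot 93 = 2568 \cdot 93 = 238824$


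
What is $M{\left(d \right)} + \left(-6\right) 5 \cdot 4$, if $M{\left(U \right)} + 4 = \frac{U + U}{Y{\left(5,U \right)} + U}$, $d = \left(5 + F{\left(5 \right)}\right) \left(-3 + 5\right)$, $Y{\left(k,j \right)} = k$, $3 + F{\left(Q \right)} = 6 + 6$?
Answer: $- \frac{4036}{33} \approx -122.3$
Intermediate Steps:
$F{\left(Q \right)} = 9$ ($F{\left(Q \right)} = -3 + \left(6 + 6\right) = -3 + 12 = 9$)
$d = 28$ ($d = \left(5 + 9\right) \left(-3 + 5\right) = 14 \cdot 2 = 28$)
$M{\left(U \right)} = -4 + \frac{2 U}{5 + U}$ ($M{\left(U \right)} = -4 + \frac{U + U}{5 + U} = -4 + \frac{2 U}{5 + U}$)
$M{\left(d \right)} + \left(-6\right) 5 \cdot 4 = \frac{2 \left(-10 - 28\right)}{5 + 28} + \left(-6\right) 5 \cdot 4 = \frac{2 \left(-10 - 28\right)}{33} - 120 = 2 \cdot \frac{1}{33} \left(-38\right) - 120 = - \frac{76}{33} - 120 = - \frac{4036}{33}$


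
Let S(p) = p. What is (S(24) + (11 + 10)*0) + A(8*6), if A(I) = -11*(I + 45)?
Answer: -999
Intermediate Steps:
A(I) = -495 - 11*I (A(I) = -11*(45 + I) = -495 - 11*I)
(S(24) + (11 + 10)*0) + A(8*6) = (24 + (11 + 10)*0) + (-495 - 88*6) = (24 + 21*0) + (-495 - 11*48) = (24 + 0) + (-495 - 528) = 24 - 1023 = -999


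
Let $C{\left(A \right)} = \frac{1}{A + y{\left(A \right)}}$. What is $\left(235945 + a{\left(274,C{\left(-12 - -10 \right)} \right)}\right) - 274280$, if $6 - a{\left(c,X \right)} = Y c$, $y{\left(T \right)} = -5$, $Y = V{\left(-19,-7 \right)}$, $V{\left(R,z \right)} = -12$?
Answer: $-35041$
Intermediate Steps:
$Y = -12$
$C{\left(A \right)} = \frac{1}{-5 + A}$ ($C{\left(A \right)} = \frac{1}{A - 5} = \frac{1}{-5 + A}$)
$a{\left(c,X \right)} = 6 + 12 c$ ($a{\left(c,X \right)} = 6 - - 12 c = 6 + 12 c$)
$\left(235945 + a{\left(274,C{\left(-12 - -10 \right)} \right)}\right) - 274280 = \left(235945 + \left(6 + 12 \cdot 274\right)\right) - 274280 = \left(235945 + \left(6 + 3288\right)\right) - 274280 = \left(235945 + 3294\right) - 274280 = 239239 - 274280 = -35041$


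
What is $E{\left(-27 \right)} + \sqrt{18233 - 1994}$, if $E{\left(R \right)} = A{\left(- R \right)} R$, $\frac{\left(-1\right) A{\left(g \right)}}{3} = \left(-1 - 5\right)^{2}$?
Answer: $2916 + \sqrt{16239} \approx 3043.4$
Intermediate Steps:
$A{\left(g \right)} = -108$ ($A{\left(g \right)} = - 3 \left(-1 - 5\right)^{2} = - 3 \left(-6\right)^{2} = \left(-3\right) 36 = -108$)
$E{\left(R \right)} = - 108 R$
$E{\left(-27 \right)} + \sqrt{18233 - 1994} = \left(-108\right) \left(-27\right) + \sqrt{18233 - 1994} = 2916 + \sqrt{16239}$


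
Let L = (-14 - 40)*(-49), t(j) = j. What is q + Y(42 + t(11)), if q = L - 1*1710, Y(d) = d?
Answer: 989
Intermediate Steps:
L = 2646 (L = -54*(-49) = 2646)
q = 936 (q = 2646 - 1*1710 = 2646 - 1710 = 936)
q + Y(42 + t(11)) = 936 + (42 + 11) = 936 + 53 = 989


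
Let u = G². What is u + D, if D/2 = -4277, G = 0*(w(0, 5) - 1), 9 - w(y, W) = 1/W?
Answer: -8554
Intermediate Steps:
w(y, W) = 9 - 1/W
G = 0 (G = 0*((9 - 1/5) - 1) = 0*((9 - 1*⅕) - 1) = 0*((9 - ⅕) - 1) = 0*(44/5 - 1) = 0*(39/5) = 0)
D = -8554 (D = 2*(-4277) = -8554)
u = 0 (u = 0² = 0)
u + D = 0 - 8554 = -8554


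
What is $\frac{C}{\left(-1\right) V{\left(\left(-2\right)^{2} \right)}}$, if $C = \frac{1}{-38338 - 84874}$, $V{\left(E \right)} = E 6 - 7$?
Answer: $\frac{1}{2094604} \approx 4.7742 \cdot 10^{-7}$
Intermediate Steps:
$V{\left(E \right)} = -7 + 6 E$ ($V{\left(E \right)} = 6 E - 7 = -7 + 6 E$)
$C = - \frac{1}{123212}$ ($C = \frac{1}{-123212} = - \frac{1}{123212} \approx -8.1161 \cdot 10^{-6}$)
$\frac{C}{\left(-1\right) V{\left(\left(-2\right)^{2} \right)}} = - \frac{1}{123212 \left(- (-7 + 6 \left(-2\right)^{2})\right)} = - \frac{1}{123212 \left(- (-7 + 6 \cdot 4)\right)} = - \frac{1}{123212 \left(- (-7 + 24)\right)} = - \frac{1}{123212 \left(\left(-1\right) 17\right)} = - \frac{1}{123212 \left(-17\right)} = \left(- \frac{1}{123212}\right) \left(- \frac{1}{17}\right) = \frac{1}{2094604}$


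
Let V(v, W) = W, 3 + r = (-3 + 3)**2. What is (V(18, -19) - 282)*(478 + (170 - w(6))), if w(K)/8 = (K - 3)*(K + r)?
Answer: -173376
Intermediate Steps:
r = -3 (r = -3 + (-3 + 3)**2 = -3 + 0**2 = -3 + 0 = -3)
w(K) = 8*(-3 + K)**2 (w(K) = 8*((K - 3)*(K - 3)) = 8*((-3 + K)*(-3 + K)) = 8*(-3 + K)**2)
(V(18, -19) - 282)*(478 + (170 - w(6))) = (-19 - 282)*(478 + (170 - (72 - 48*6 + 8*6**2))) = -301*(478 + (170 - (72 - 288 + 8*36))) = -301*(478 + (170 - (72 - 288 + 288))) = -301*(478 + (170 - 1*72)) = -301*(478 + (170 - 72)) = -301*(478 + 98) = -301*576 = -173376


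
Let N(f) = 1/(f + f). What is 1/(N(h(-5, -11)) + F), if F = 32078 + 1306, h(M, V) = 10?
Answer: 20/667681 ≈ 2.9954e-5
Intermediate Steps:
N(f) = 1/(2*f)
F = 33384
1/(N(h(-5, -11)) + F) = 1/((½)/10 + 33384) = 1/((½)*(⅒) + 33384) = 1/(1/20 + 33384) = 1/(667681/20) = 20/667681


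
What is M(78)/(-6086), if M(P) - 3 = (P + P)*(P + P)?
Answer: -24339/6086 ≈ -3.9992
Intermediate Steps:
M(P) = 3 + 4*P² (M(P) = 3 + (P + P)*(P + P) = 3 + (2*P)*(2*P) = 3 + 4*P²)
M(78)/(-6086) = (3 + 4*78²)/(-6086) = (3 + 4*6084)*(-1/6086) = (3 + 24336)*(-1/6086) = 24339*(-1/6086) = -24339/6086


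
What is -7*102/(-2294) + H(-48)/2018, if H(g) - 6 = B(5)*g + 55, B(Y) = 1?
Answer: 735337/2314646 ≈ 0.31769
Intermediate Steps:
H(g) = 61 + g (H(g) = 6 + (1*g + 55) = 6 + (g + 55) = 6 + (55 + g) = 61 + g)
-7*102/(-2294) + H(-48)/2018 = -7*102/(-2294) + (61 - 48)/2018 = -714*(-1/2294) + 13*(1/2018) = 357/1147 + 13/2018 = 735337/2314646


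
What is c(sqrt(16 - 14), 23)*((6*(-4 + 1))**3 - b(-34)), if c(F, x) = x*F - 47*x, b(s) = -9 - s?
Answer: 6331417 - 134711*sqrt(2) ≈ 6.1409e+6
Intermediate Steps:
c(F, x) = -47*x + F*x (c(F, x) = F*x - 47*x = -47*x + F*x)
c(sqrt(16 - 14), 23)*((6*(-4 + 1))**3 - b(-34)) = (23*(-47 + sqrt(16 - 14)))*((6*(-4 + 1))**3 - (-9 - 1*(-34))) = (23*(-47 + sqrt(2)))*((6*(-3))**3 - (-9 + 34)) = (-1081 + 23*sqrt(2))*((-18)**3 - 1*25) = (-1081 + 23*sqrt(2))*(-5832 - 25) = (-1081 + 23*sqrt(2))*(-5857) = 6331417 - 134711*sqrt(2)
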